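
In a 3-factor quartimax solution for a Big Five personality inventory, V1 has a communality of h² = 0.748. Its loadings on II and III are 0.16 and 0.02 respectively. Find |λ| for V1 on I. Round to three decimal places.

0.850

Under orthogonal rotation h² = Σλ², so λ_I² = h² − (0.0260) = 0.748 − 0.0260 = 0.7220.
|λ| = √0.7220 = 0.8497.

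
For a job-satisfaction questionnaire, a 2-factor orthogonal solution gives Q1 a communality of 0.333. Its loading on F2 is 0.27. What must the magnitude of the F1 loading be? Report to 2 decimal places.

Under orthogonal rotation h² = Σλ², so λ_F1² = h² − (0.0729) = 0.333 − 0.0729 = 0.2601.
|λ| = √0.2601 = 0.5100.

0.51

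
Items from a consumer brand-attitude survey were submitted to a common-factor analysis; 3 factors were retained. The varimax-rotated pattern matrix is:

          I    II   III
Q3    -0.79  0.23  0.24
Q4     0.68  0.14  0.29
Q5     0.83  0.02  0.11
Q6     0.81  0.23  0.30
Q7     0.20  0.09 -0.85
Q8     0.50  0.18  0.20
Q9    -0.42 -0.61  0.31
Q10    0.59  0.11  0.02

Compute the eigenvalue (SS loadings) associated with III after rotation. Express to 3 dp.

SS loadings for III = 0.24² + 0.29² + 0.11² + 0.30² + (-0.85)² + 0.20² + 0.31² + 0.02² = 0.0576 + 0.0841 + 0.0121 + 0.0900 + 0.7225 + 0.0400 + 0.0961 + 0.0004 = 1.1028

1.103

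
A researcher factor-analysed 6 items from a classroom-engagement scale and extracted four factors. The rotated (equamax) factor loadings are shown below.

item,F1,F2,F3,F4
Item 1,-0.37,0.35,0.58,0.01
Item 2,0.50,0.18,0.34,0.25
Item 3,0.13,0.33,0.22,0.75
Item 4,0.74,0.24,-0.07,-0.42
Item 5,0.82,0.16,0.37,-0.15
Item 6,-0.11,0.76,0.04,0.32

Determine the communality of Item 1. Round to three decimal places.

0.596

h² = (-0.37)² + 0.35² + 0.58² + 0.01² = 0.1369 + 0.1225 + 0.3364 + 0.0001 = 0.5959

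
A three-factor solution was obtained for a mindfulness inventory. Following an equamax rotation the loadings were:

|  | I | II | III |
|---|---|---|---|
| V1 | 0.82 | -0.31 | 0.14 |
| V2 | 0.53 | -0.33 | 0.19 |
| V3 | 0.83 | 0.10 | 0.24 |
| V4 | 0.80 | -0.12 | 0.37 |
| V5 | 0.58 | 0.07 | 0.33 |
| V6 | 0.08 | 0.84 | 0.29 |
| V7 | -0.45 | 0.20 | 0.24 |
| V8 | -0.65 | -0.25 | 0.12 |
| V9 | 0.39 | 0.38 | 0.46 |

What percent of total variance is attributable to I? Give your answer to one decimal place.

SS loadings for I = 0.82² + 0.53² + 0.83² + 0.80² + 0.58² + 0.08² + (-0.45)² + (-0.65)² + 0.39² = 3.4021
With 9 standardized items, total variance = 9. Proportion = 3.4021/9 = 0.3780 → 37.80%.

37.8%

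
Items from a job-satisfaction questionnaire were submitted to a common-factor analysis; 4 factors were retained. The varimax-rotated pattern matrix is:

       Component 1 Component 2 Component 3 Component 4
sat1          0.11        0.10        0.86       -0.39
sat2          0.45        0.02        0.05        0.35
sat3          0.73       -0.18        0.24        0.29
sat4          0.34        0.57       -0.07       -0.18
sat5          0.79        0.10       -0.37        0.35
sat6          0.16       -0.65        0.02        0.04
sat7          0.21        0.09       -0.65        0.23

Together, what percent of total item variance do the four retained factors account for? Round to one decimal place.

61.4%

Communalities: 0.9138, 0.3279, 0.7070, 0.4778, 0.8935, 0.4501, 0.5276; Σh² = 4.2977.
Total variance with 7 standardized items is 7, so the solution explains 4.2977/7 = 0.6140 = 61.40%.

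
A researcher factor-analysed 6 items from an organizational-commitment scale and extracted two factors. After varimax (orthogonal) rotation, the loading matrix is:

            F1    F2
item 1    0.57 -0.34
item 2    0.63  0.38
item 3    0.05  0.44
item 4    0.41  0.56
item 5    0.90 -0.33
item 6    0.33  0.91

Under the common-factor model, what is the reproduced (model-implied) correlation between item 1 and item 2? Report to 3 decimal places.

r̂ = Σ λ_i·λ_j across factors = (0.57)(0.63) + (-0.34)(0.38)
  = +0.3591 -0.1292 = 0.2299

0.230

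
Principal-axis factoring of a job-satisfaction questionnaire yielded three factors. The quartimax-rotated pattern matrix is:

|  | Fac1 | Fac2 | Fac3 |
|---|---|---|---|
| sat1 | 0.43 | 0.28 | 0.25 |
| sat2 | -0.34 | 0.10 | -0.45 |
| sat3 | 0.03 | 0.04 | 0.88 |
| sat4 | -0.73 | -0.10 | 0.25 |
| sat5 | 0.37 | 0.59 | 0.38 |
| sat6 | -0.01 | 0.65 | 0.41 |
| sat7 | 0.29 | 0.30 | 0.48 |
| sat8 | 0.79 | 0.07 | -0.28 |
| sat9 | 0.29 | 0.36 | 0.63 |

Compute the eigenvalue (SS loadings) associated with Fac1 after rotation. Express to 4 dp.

SS loadings for Fac1 = 0.43² + (-0.34)² + 0.03² + (-0.73)² + 0.37² + (-0.01)² + 0.29² + 0.79² + 0.29² = 0.1849 + 0.1156 + 0.0009 + 0.5329 + 0.1369 + 0.0001 + 0.0841 + 0.6241 + 0.0841 = 1.7636

1.7636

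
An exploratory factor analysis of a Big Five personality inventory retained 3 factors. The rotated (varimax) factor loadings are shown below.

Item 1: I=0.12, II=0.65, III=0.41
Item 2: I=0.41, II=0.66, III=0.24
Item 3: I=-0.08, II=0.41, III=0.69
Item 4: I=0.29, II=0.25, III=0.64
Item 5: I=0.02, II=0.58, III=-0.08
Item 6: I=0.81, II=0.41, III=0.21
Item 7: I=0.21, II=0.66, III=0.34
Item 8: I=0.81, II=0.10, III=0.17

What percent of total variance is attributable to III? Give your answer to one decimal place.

SS loadings for III = 0.41² + 0.24² + 0.69² + 0.64² + (-0.08)² + 0.21² + 0.34² + 0.17² = 1.3064
With 8 standardized items, total variance = 8. Proportion = 1.3064/8 = 0.1633 → 16.33%.

16.3%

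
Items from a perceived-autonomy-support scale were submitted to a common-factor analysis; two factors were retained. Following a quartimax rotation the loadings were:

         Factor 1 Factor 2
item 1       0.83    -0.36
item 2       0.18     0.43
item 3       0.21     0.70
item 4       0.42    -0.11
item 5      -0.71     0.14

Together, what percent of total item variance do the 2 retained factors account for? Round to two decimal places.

45.64%

SS loadings by factor: 1.4459, 0.8362; total = 2.2821.
Total variance with 5 standardized items is 5, so the solution explains 2.2821/5 = 0.4564 = 45.64%.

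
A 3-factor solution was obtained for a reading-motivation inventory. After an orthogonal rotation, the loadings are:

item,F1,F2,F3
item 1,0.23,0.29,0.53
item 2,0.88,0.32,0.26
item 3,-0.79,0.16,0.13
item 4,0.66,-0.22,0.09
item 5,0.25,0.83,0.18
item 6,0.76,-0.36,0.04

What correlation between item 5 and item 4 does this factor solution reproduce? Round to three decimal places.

-0.001

r̂ = Σ λ_i·λ_j across factors = (0.25)(0.66) + (0.83)(-0.22) + (0.18)(0.09)
  = +0.1650 -0.1826 +0.0162 = -0.0014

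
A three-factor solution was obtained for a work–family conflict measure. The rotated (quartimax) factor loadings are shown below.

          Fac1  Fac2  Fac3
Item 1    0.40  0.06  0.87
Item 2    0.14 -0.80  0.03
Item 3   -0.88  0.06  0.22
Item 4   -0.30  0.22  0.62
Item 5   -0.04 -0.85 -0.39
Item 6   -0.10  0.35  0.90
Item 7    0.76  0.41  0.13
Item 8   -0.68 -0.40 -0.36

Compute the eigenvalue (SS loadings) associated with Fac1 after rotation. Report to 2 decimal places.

SS loadings for Fac1 = 0.40² + 0.14² + (-0.88)² + (-0.30)² + (-0.04)² + (-0.10)² + 0.76² + (-0.68)² = 0.1600 + 0.0196 + 0.7744 + 0.0900 + 0.0016 + 0.0100 + 0.5776 + 0.4624 = 2.0956

2.10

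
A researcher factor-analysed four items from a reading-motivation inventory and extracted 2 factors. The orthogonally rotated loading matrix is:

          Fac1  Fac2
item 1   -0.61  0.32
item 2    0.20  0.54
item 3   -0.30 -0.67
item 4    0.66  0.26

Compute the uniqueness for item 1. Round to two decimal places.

0.53

h² = (-0.61)² + 0.32² = 0.3721 + 0.1024 = 0.4745
Uniqueness u² = 1 − h² = 1 − 0.4745 = 0.5255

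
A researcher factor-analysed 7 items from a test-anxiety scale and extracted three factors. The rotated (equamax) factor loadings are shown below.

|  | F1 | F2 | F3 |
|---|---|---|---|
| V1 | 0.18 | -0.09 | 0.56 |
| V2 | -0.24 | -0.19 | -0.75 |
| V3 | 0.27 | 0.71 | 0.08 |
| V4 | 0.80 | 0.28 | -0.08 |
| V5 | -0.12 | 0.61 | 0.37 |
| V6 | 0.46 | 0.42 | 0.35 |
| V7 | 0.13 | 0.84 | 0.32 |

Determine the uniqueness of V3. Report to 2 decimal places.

0.42

h² = 0.27² + 0.71² + 0.08² = 0.0729 + 0.5041 + 0.0064 = 0.5834
Uniqueness u² = 1 − h² = 1 − 0.5834 = 0.4166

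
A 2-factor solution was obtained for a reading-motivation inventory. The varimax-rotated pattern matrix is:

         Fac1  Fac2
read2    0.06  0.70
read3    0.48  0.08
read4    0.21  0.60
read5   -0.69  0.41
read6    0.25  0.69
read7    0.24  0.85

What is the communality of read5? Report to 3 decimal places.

0.644

h² = (-0.69)² + 0.41² = 0.4761 + 0.1681 = 0.6442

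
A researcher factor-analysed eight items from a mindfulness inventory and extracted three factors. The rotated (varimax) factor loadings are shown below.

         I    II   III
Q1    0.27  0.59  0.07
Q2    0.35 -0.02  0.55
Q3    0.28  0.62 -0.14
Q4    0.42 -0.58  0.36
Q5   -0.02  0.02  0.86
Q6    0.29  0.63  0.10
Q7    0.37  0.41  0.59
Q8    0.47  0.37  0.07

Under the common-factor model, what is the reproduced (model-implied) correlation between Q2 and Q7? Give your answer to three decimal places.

0.446

r̂ = Σ λ_i·λ_j across factors = (0.35)(0.37) + (-0.02)(0.41) + (0.55)(0.59)
  = +0.1295 -0.0082 +0.3245 = 0.4458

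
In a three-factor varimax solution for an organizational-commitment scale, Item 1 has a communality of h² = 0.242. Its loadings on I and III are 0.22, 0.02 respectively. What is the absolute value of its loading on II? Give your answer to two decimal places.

0.44

Under orthogonal rotation h² = Σλ², so λ_II² = h² − (0.0488) = 0.242 − 0.0488 = 0.1932.
|λ| = √0.1932 = 0.4395.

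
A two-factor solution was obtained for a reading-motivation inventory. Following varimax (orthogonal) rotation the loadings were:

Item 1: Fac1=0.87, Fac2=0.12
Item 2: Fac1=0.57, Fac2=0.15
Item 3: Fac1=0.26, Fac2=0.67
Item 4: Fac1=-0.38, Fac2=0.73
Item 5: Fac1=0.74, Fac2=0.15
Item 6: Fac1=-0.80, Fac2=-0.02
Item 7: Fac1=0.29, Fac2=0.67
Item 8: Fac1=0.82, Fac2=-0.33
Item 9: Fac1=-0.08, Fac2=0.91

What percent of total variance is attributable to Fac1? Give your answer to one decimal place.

SS loadings for Fac1 = 0.87² + 0.57² + 0.26² + (-0.38)² + 0.74² + (-0.80)² + 0.29² + 0.82² + (-0.08)² = 3.2443
With 9 standardized items, total variance = 9. Proportion = 3.2443/9 = 0.3605 → 36.05%.

36.0%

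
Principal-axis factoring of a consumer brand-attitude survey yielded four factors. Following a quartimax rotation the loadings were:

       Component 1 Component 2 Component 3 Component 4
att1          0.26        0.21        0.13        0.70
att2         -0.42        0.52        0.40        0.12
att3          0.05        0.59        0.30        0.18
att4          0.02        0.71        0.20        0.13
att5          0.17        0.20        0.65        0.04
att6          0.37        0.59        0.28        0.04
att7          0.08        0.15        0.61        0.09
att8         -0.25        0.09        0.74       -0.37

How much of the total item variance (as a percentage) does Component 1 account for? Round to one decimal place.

SS loadings for Component 1 = 0.26² + (-0.42)² + 0.05² + 0.02² + 0.17² + 0.37² + 0.08² + (-0.25)² = 0.4816
With 8 standardized items, total variance = 8. Proportion = 0.4816/8 = 0.0602 → 6.02%.

6.0%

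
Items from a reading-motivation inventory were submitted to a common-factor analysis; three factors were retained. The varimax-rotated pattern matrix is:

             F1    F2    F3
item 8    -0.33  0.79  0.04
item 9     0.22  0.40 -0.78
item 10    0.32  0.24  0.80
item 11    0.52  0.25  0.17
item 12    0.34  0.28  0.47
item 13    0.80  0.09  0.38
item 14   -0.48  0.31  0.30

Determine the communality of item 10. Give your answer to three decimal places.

h² = 0.32² + 0.24² + 0.80² = 0.1024 + 0.0576 + 0.6400 = 0.8000

0.800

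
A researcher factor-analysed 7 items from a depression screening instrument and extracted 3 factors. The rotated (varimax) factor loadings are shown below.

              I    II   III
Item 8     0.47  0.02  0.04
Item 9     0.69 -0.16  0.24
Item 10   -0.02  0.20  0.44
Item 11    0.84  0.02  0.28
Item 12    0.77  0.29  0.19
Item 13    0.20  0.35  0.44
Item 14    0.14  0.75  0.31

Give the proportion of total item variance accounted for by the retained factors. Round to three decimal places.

Communalities: 0.2229, 0.5593, 0.2340, 0.7844, 0.7131, 0.3561, 0.6782; Σh² = 3.5480.
Total variance with 7 standardized items is 7, so the solution explains 3.5480/7 = 0.5069.

0.507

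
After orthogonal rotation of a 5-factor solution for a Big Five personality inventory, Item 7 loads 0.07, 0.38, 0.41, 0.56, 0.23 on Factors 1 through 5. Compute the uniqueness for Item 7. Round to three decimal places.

0.316

h² = 0.07² + 0.38² + 0.41² + 0.56² + 0.23² = 0.0049 + 0.1444 + 0.1681 + 0.3136 + 0.0529 = 0.6839
Uniqueness u² = 1 − h² = 1 − 0.6839 = 0.3161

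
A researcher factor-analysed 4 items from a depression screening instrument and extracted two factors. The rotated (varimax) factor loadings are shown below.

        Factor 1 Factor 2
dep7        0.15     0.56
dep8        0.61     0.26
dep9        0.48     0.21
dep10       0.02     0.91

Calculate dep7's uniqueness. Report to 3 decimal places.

h² = 0.15² + 0.56² = 0.0225 + 0.3136 = 0.3361
Uniqueness u² = 1 − h² = 1 − 0.3361 = 0.6639

0.664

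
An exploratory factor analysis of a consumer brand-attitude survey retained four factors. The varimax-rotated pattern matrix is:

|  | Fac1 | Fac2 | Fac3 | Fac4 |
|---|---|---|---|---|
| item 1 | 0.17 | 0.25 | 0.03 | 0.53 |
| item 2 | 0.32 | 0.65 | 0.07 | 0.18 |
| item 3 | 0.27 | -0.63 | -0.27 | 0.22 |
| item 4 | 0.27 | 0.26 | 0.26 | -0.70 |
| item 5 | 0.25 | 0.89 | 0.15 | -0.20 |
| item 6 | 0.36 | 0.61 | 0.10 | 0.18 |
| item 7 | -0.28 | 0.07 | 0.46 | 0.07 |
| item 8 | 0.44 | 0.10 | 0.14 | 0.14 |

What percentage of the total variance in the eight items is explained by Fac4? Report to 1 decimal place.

SS loadings for Fac4 = 0.53² + 0.18² + 0.22² + (-0.70)² + (-0.20)² + 0.18² + 0.07² + 0.14² = 0.9486
With 8 standardized items, total variance = 8. Proportion = 0.9486/8 = 0.1186 → 11.86%.

11.9%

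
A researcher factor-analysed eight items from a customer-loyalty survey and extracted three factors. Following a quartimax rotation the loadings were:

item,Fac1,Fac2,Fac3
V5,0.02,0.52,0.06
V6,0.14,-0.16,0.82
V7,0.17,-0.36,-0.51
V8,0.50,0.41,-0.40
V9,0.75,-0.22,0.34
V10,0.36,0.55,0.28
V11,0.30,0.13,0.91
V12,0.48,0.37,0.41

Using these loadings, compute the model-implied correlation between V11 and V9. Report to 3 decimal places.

0.506

r̂ = Σ λ_i·λ_j across factors = (0.30)(0.75) + (0.13)(-0.22) + (0.91)(0.34)
  = +0.2250 -0.0286 +0.3094 = 0.5058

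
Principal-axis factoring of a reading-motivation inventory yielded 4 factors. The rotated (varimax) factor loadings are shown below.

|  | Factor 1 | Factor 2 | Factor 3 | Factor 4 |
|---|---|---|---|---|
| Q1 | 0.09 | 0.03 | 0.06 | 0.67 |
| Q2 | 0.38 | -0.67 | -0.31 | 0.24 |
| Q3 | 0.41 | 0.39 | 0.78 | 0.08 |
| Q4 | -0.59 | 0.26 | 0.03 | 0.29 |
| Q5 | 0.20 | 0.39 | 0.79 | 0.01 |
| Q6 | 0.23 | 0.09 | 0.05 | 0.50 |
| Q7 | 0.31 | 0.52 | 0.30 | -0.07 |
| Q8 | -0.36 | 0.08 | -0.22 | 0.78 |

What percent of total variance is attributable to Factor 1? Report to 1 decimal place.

12.3%

SS loadings for Factor 1 = 0.09² + 0.38² + 0.41² + (-0.59)² + 0.20² + 0.23² + 0.31² + (-0.36)² = 0.9873
With 8 standardized items, total variance = 8. Proportion = 0.9873/8 = 0.1234 → 12.34%.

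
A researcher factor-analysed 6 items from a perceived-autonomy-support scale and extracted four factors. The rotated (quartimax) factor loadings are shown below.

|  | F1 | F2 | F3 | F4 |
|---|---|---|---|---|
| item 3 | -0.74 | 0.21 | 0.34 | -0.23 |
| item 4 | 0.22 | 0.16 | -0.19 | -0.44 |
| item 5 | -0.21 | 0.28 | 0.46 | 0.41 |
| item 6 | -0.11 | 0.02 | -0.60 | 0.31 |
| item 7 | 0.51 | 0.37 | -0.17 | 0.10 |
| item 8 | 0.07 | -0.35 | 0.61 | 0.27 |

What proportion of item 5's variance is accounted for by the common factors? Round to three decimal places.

h² = (-0.21)² + 0.28² + 0.46² + 0.41² = 0.0441 + 0.0784 + 0.2116 + 0.1681 = 0.5022

0.502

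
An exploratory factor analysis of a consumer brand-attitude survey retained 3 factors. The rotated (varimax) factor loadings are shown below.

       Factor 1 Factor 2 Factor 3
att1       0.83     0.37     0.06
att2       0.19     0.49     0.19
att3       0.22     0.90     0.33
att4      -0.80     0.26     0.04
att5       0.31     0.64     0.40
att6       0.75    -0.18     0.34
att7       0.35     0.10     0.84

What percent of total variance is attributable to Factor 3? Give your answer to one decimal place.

16.2%

SS loadings for Factor 3 = 0.06² + 0.19² + 0.33² + 0.04² + 0.40² + 0.34² + 0.84² = 1.1314
With 7 standardized items, total variance = 7. Proportion = 1.1314/7 = 0.1616 → 16.16%.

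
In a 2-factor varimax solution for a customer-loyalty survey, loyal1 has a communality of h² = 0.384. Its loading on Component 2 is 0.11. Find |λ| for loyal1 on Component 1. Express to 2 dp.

Under orthogonal rotation h² = Σλ², so λ_Component 1² = h² − (0.0121) = 0.384 − 0.0121 = 0.3719.
|λ| = √0.3719 = 0.6098.

0.61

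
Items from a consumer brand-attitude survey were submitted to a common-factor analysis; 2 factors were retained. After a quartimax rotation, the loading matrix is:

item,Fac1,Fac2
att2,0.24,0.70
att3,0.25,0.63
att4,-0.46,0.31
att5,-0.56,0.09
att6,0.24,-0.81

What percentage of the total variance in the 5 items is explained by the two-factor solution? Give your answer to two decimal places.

SS loadings by factor: 0.7029, 1.6472; total = 2.3501.
Total variance with 5 standardized items is 5, so the solution explains 2.3501/5 = 0.4700 = 47.00%.

47.00%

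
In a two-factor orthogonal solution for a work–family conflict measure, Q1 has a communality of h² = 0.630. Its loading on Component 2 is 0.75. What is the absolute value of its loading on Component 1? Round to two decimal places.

Under orthogonal rotation h² = Σλ², so λ_Component 1² = h² − (0.5625) = 0.630 − 0.5625 = 0.0675.
|λ| = √0.0675 = 0.2598.

0.26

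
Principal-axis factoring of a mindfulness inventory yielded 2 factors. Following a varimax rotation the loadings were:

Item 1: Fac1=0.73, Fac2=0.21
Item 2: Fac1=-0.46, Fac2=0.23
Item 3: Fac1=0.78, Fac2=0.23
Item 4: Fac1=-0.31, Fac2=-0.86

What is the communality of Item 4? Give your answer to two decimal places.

0.84

h² = (-0.31)² + (-0.86)² = 0.0961 + 0.7396 = 0.8357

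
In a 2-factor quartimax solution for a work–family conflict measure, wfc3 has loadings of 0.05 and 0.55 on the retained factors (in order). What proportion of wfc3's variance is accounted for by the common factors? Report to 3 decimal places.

h² = 0.05² + 0.55² = 0.0025 + 0.3025 = 0.3050

0.305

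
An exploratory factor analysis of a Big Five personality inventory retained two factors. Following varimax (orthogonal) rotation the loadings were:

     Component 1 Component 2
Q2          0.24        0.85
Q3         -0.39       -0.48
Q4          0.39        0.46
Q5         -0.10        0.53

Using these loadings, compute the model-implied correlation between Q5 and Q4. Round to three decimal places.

0.205

r̂ = Σ λ_i·λ_j across factors = (-0.10)(0.39) + (0.53)(0.46)
  = -0.0390 +0.2438 = 0.2048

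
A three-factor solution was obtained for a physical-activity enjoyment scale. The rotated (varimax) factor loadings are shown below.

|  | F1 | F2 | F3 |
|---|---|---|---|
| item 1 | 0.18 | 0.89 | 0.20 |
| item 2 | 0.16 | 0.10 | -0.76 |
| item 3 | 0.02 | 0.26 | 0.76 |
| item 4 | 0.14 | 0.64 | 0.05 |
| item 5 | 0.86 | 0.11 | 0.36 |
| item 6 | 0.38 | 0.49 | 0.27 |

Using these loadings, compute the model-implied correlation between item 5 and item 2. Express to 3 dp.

r̂ = Σ λ_i·λ_j across factors = (0.86)(0.16) + (0.11)(0.10) + (0.36)(-0.76)
  = +0.1376 +0.0110 -0.2736 = -0.1250

-0.125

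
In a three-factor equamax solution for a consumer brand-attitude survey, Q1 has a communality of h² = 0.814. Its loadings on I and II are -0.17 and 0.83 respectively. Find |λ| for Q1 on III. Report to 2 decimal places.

Under orthogonal rotation h² = Σλ², so λ_III² = h² − (0.7178) = 0.814 − 0.7178 = 0.0962.
|λ| = √0.0962 = 0.3102.

0.31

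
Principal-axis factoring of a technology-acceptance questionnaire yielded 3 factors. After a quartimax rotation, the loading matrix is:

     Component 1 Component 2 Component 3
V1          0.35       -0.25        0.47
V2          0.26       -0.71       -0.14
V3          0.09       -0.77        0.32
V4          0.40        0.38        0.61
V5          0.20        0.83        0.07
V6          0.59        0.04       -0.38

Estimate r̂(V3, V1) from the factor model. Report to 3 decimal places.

r̂ = Σ λ_i·λ_j across factors = (0.09)(0.35) + (-0.77)(-0.25) + (0.32)(0.47)
  = +0.0315 +0.1925 +0.1504 = 0.3744

0.374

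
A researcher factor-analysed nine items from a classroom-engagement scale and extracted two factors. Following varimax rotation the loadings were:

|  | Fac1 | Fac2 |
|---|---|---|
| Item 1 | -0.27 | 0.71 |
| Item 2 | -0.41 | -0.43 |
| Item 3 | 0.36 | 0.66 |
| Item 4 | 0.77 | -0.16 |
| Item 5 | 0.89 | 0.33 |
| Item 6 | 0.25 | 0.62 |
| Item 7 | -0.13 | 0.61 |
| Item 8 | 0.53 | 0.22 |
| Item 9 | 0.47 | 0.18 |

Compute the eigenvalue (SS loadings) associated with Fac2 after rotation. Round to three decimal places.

2.096

SS loadings for Fac2 = 0.71² + (-0.43)² + 0.66² + (-0.16)² + 0.33² + 0.62² + 0.61² + 0.22² + 0.18² = 0.5041 + 0.1849 + 0.4356 + 0.0256 + 0.1089 + 0.3844 + 0.3721 + 0.0484 + 0.0324 = 2.0964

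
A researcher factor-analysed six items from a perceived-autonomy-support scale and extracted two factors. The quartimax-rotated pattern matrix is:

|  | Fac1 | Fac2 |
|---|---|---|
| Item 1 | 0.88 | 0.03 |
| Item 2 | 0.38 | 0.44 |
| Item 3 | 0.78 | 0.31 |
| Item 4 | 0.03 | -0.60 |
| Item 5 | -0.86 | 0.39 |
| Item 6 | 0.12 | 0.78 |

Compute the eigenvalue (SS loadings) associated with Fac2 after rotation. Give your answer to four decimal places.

1.4111

SS loadings for Fac2 = 0.03² + 0.44² + 0.31² + (-0.60)² + 0.39² + 0.78² = 0.0009 + 0.1936 + 0.0961 + 0.3600 + 0.1521 + 0.6084 = 1.4111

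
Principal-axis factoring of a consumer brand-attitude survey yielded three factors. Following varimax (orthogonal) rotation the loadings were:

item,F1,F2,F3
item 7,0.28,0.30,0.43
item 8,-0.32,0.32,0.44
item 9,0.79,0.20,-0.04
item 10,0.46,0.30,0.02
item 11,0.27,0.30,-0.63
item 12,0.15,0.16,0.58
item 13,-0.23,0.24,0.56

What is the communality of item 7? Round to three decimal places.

0.353

h² = 0.28² + 0.30² + 0.43² = 0.0784 + 0.0900 + 0.1849 = 0.3533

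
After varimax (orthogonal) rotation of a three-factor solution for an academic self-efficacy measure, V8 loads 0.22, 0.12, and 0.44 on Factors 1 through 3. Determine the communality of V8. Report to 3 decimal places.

h² = 0.22² + 0.12² + 0.44² = 0.0484 + 0.0144 + 0.1936 = 0.2564

0.256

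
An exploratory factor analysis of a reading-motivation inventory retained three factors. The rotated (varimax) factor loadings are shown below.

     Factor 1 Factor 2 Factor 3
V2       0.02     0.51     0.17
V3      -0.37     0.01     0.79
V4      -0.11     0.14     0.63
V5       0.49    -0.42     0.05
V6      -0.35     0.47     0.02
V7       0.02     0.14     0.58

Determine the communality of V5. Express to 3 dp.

h² = 0.49² + (-0.42)² + 0.05² = 0.2401 + 0.1764 + 0.0025 = 0.4190

0.419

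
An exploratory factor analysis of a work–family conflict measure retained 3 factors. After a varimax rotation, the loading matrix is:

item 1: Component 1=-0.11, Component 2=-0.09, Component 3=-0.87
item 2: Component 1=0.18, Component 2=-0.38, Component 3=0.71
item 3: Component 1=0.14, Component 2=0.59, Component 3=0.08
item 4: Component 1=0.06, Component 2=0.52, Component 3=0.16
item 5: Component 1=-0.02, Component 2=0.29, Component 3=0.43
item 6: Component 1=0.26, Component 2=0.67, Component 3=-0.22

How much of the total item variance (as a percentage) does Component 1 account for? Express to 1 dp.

2.3%

SS loadings for Component 1 = (-0.11)² + 0.18² + 0.14² + 0.06² + (-0.02)² + 0.26² = 0.1357
With 6 standardized items, total variance = 6. Proportion = 0.1357/6 = 0.0226 → 2.26%.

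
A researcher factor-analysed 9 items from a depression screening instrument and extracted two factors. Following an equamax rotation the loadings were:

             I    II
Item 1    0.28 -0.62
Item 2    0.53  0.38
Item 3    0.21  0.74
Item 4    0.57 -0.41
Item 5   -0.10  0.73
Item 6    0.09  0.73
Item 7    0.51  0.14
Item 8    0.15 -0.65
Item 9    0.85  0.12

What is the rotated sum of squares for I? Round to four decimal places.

SS loadings for I = 0.28² + 0.53² + 0.21² + 0.57² + (-0.10)² + 0.09² + 0.51² + 0.15² + 0.85² = 0.0784 + 0.2809 + 0.0441 + 0.3249 + 0.0100 + 0.0081 + 0.2601 + 0.0225 + 0.7225 = 1.7515

1.7515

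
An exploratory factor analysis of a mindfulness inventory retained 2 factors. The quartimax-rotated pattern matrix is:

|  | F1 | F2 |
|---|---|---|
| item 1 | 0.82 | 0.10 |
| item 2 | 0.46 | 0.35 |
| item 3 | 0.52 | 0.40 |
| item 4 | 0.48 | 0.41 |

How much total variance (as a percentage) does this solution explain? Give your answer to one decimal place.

46.1%

SS loadings by factor: 1.3848, 0.4606; total = 1.8454.
Total variance with 4 standardized items is 4, so the solution explains 1.8454/4 = 0.4613 = 46.13%.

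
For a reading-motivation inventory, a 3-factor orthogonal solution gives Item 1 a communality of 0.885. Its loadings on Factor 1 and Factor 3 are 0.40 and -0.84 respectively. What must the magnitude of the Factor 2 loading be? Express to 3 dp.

0.139

Under orthogonal rotation h² = Σλ², so λ_Factor 2² = h² − (0.8656) = 0.885 − 0.8656 = 0.0194.
|λ| = √0.0194 = 0.1393.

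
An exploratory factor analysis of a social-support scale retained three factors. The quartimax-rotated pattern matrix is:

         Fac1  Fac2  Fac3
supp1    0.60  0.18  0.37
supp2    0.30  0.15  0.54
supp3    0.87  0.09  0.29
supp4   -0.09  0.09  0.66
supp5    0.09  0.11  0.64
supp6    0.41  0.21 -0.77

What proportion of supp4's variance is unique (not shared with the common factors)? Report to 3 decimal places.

h² = (-0.09)² + 0.09² + 0.66² = 0.0081 + 0.0081 + 0.4356 = 0.4518
Uniqueness u² = 1 − h² = 1 − 0.4518 = 0.5482

0.548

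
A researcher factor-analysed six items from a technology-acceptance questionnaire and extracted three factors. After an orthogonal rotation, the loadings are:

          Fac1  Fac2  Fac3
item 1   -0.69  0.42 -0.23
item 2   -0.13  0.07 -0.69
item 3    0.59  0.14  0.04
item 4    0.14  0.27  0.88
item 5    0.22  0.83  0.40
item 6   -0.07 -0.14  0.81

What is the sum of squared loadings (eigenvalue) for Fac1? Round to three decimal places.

SS loadings for Fac1 = (-0.69)² + (-0.13)² + 0.59² + 0.14² + 0.22² + (-0.07)² = 0.4761 + 0.0169 + 0.3481 + 0.0196 + 0.0484 + 0.0049 = 0.9140

0.914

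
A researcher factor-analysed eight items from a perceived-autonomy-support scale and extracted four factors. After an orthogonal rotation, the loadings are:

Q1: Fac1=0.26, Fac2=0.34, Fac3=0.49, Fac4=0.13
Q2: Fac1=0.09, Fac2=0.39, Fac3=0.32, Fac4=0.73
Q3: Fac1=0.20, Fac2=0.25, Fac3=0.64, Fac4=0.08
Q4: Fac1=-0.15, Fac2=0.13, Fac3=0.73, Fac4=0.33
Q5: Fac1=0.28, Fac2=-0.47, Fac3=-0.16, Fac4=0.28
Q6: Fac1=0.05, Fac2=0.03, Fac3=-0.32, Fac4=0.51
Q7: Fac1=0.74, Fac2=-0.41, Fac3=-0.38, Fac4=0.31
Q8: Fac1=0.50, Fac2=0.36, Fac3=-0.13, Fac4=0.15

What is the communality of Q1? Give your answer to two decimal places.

0.44

h² = 0.26² + 0.34² + 0.49² + 0.13² = 0.0676 + 0.1156 + 0.2401 + 0.0169 = 0.4402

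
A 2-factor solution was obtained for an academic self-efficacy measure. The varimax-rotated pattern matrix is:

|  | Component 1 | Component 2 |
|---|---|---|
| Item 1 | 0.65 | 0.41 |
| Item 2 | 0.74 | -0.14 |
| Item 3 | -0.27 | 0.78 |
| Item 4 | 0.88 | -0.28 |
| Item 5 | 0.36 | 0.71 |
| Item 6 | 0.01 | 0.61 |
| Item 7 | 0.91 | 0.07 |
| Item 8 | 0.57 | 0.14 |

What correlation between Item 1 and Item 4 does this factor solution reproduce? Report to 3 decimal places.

r̂ = Σ λ_i·λ_j across factors = (0.65)(0.88) + (0.41)(-0.28)
  = +0.5720 -0.1148 = 0.4572

0.457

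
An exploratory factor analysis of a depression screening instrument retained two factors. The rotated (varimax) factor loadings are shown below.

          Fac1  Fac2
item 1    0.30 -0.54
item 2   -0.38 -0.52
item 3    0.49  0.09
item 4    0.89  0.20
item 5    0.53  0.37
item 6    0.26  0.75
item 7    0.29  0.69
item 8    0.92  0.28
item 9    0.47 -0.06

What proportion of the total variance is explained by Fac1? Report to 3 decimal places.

0.307

SS loadings for Fac1 = 0.30² + (-0.38)² + 0.49² + 0.89² + 0.53² + 0.26² + 0.29² + 0.92² + 0.47² = 2.7665
Proportion of variance = 2.7665 / 9 = 0.3074.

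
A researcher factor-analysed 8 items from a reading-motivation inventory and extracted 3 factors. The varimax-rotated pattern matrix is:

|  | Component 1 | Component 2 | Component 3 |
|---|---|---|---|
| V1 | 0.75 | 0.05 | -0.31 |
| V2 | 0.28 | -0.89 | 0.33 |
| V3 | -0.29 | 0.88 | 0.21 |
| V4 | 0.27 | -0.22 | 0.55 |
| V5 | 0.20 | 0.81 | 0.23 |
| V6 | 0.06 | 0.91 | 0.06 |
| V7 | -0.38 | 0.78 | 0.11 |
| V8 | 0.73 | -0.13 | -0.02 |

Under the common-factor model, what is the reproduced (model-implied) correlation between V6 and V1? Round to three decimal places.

r̂ = Σ λ_i·λ_j across factors = (0.06)(0.75) + (0.91)(0.05) + (0.06)(-0.31)
  = +0.0450 +0.0455 -0.0186 = 0.0719

0.072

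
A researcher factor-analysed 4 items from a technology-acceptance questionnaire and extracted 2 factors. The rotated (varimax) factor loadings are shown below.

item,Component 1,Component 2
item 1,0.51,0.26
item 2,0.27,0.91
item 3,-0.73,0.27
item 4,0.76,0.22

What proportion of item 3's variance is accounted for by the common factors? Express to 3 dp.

0.606

h² = (-0.73)² + 0.27² = 0.5329 + 0.0729 = 0.6058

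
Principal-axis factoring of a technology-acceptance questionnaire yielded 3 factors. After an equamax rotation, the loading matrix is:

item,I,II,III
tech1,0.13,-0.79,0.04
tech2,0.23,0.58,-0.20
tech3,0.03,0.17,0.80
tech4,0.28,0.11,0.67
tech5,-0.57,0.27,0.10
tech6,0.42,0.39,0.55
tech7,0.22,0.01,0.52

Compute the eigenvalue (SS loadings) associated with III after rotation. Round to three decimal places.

1.713

SS loadings for III = 0.04² + (-0.20)² + 0.80² + 0.67² + 0.10² + 0.55² + 0.52² = 0.0016 + 0.0400 + 0.6400 + 0.4489 + 0.0100 + 0.3025 + 0.2704 = 1.7134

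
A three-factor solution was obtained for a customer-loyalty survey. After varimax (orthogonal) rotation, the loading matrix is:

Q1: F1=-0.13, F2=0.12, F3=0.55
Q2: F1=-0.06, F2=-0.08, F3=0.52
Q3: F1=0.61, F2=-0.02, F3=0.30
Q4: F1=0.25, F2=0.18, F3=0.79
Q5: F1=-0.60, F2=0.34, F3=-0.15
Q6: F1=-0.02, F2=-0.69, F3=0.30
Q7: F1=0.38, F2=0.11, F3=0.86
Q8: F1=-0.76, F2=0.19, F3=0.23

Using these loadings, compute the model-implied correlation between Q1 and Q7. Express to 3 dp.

r̂ = Σ λ_i·λ_j across factors = (-0.13)(0.38) + (0.12)(0.11) + (0.55)(0.86)
  = -0.0494 +0.0132 +0.4730 = 0.4368

0.437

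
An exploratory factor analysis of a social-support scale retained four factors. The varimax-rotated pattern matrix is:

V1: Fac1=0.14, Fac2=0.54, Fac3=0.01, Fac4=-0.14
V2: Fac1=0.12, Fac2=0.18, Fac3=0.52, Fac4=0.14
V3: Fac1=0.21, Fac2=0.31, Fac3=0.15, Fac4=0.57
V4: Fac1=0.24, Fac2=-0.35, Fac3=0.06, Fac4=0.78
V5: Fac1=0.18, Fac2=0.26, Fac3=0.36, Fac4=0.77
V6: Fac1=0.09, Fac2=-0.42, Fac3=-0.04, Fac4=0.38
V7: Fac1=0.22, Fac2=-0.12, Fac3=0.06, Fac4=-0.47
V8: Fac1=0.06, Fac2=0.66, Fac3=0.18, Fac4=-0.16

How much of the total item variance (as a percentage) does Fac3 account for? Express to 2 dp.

5.80%

SS loadings for Fac3 = 0.01² + 0.52² + 0.15² + 0.06² + 0.36² + (-0.04)² + 0.06² + 0.18² = 0.4638
With 8 standardized items, total variance = 8. Proportion = 0.4638/8 = 0.0580 → 5.80%.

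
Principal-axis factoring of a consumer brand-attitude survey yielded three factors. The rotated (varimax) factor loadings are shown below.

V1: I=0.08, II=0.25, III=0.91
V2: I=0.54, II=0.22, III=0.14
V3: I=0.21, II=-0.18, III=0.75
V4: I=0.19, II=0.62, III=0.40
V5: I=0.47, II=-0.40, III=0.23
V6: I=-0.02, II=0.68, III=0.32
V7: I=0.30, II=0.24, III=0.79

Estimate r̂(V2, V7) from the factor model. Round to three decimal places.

0.325

r̂ = Σ λ_i·λ_j across factors = (0.54)(0.30) + (0.22)(0.24) + (0.14)(0.79)
  = +0.1620 +0.0528 +0.1106 = 0.3254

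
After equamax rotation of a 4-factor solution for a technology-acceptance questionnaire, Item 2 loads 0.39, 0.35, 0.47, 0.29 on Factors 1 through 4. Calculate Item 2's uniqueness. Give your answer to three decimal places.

h² = 0.39² + 0.35² + 0.47² + 0.29² = 0.1521 + 0.1225 + 0.2209 + 0.0841 = 0.5796
Uniqueness u² = 1 − h² = 1 − 0.5796 = 0.4204

0.420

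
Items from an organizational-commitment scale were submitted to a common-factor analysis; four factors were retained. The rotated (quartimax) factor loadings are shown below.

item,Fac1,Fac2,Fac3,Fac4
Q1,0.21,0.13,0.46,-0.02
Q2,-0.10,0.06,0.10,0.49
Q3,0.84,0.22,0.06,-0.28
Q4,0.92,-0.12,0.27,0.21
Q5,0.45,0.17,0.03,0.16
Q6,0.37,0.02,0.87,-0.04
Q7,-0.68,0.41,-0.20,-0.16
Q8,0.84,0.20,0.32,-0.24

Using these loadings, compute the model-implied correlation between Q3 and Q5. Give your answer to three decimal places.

r̂ = Σ λ_i·λ_j across factors = (0.84)(0.45) + (0.22)(0.17) + (0.06)(0.03) + (-0.28)(0.16)
  = +0.3780 +0.0374 +0.0018 -0.0448 = 0.3724

0.372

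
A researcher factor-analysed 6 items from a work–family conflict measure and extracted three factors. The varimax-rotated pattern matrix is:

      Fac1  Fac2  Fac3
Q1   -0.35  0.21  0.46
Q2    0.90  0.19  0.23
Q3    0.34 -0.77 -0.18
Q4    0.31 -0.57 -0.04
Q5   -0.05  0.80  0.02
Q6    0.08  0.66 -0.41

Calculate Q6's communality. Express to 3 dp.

0.610

h² = 0.08² + 0.66² + (-0.41)² = 0.0064 + 0.4356 + 0.1681 = 0.6101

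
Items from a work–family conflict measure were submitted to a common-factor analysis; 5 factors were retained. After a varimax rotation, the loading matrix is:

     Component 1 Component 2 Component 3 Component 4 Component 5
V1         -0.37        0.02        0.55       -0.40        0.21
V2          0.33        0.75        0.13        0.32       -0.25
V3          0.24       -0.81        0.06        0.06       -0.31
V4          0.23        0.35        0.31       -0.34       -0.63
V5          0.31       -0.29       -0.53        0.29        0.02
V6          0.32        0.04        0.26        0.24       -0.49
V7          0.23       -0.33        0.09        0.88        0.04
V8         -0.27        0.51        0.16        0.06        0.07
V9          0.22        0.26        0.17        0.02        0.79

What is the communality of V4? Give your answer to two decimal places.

0.78

h² = 0.23² + 0.35² + 0.31² + (-0.34)² + (-0.63)² = 0.0529 + 0.1225 + 0.0961 + 0.1156 + 0.3969 = 0.7840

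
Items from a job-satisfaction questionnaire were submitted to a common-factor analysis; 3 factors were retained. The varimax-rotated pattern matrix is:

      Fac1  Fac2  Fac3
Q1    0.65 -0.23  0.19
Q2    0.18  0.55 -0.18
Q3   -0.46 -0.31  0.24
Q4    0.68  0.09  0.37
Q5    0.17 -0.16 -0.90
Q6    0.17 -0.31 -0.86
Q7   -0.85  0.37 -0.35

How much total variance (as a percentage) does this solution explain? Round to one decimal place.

65.2%

SS loadings by factor: 1.9092, 0.7182, 1.9351; total = 4.5625.
Total variance with 7 standardized items is 7, so the solution explains 4.5625/7 = 0.6518 = 65.18%.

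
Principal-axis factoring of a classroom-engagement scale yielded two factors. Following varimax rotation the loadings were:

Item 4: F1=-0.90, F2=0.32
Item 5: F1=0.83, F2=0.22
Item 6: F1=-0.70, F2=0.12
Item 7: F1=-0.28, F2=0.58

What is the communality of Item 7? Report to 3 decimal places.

0.415

h² = (-0.28)² + 0.58² = 0.0784 + 0.3364 = 0.4148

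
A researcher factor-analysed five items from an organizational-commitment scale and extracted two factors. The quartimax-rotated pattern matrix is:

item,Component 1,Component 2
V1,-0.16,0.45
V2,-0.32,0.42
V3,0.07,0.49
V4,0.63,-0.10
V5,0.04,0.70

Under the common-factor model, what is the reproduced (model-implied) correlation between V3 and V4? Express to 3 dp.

-0.005

r̂ = Σ λ_i·λ_j across factors = (0.07)(0.63) + (0.49)(-0.10)
  = +0.0441 -0.0490 = -0.0049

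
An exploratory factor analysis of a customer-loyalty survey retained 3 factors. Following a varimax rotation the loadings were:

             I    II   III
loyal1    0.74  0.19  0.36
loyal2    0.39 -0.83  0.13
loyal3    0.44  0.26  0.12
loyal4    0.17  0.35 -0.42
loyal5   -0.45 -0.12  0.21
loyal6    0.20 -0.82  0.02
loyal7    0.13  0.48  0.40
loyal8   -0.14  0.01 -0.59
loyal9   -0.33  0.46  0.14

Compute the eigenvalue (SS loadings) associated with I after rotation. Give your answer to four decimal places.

SS loadings for I = 0.74² + 0.39² + 0.44² + 0.17² + (-0.45)² + 0.20² + 0.13² + (-0.14)² + (-0.33)² = 0.5476 + 0.1521 + 0.1936 + 0.0289 + 0.2025 + 0.0400 + 0.0169 + 0.0196 + 0.1089 = 1.3101

1.3101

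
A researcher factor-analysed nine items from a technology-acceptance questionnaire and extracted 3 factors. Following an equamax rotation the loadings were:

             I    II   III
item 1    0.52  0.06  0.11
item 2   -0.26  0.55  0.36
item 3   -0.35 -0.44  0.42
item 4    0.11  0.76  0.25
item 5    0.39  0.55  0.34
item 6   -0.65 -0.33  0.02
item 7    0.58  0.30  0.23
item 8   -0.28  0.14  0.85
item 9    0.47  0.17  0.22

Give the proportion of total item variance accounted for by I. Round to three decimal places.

SS loadings for I = 0.52² + (-0.26)² + (-0.35)² + 0.11² + 0.39² + (-0.65)² + 0.58² + (-0.28)² + 0.47² = 1.6829
Proportion of variance = 1.6829 / 9 = 0.1870.

0.187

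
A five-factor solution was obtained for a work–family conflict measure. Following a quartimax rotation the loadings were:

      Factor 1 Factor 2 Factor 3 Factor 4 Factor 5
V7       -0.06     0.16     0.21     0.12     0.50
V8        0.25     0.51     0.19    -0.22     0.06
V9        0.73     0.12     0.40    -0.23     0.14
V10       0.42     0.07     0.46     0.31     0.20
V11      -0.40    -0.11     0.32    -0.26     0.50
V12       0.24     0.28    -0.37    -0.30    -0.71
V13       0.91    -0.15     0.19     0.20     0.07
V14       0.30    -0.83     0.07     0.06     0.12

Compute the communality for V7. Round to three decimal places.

0.338

h² = (-0.06)² + 0.16² + 0.21² + 0.12² + 0.50² = 0.0036 + 0.0256 + 0.0441 + 0.0144 + 0.2500 = 0.3377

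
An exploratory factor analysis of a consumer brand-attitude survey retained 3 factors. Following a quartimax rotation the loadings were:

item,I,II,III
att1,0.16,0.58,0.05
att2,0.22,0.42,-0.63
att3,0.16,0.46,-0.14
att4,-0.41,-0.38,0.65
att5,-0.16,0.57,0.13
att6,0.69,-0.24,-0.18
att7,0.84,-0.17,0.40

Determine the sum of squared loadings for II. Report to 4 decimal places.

1.2802

SS loadings for II = 0.58² + 0.42² + 0.46² + (-0.38)² + 0.57² + (-0.24)² + (-0.17)² = 0.3364 + 0.1764 + 0.2116 + 0.1444 + 0.3249 + 0.0576 + 0.0289 = 1.2802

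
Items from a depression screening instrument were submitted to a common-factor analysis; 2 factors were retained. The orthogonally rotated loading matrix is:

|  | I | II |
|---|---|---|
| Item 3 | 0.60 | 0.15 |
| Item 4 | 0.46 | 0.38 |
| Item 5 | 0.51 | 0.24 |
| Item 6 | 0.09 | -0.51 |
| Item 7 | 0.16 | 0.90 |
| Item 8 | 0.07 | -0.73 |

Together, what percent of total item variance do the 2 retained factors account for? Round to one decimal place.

45.0%

SS loadings by factor: 0.8703, 1.8275; total = 2.6978.
Total variance with 6 standardized items is 6, so the solution explains 2.6978/6 = 0.4496 = 44.96%.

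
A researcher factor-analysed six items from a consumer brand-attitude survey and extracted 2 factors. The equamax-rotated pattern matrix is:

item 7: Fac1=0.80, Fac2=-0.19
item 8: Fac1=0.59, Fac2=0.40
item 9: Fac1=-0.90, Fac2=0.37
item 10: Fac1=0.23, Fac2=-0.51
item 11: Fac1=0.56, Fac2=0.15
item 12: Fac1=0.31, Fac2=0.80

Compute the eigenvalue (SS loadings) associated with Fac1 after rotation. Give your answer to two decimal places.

SS loadings for Fac1 = 0.80² + 0.59² + (-0.90)² + 0.23² + 0.56² + 0.31² = 0.6400 + 0.3481 + 0.8100 + 0.0529 + 0.3136 + 0.0961 = 2.2607

2.26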